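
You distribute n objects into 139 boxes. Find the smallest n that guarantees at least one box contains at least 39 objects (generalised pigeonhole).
n = (39 − 1)·139 + 1 = 5283

By the generalised pigeonhole principle, to guarantee some box contains ≥ r objects we need more than (r − 1) · k objects total. Threshold: n = (r − 1) · k + 1. With r = 39 and k = 139: n = 38 · 139 + 1 = 5282 + 1 = 5283. For n = 5282 = 38 · 139, we can put exactly 38 objects in every box, avoiding 39 in any single one — so 5283 is tight.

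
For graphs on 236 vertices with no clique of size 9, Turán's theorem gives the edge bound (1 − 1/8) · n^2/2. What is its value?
Turán density bound = (7/8) · 236^2/2 = 24367

Turán's theorem: ex(n, K_{r+1}) is achieved by the complete r-partite Turán graph T(n, r) with parts as balanced as possible, and is at most (1 − 1/r) · n^2/2. For r = 8, n = 236: the density bound is (7/8) · 55696/2 = 24367. The integer-valued extremum is e(T(236, 8)) = 24366, which is strictly less than the density bound 24367 since 8 ∤ 236 (the parts of T(236, 8) cannot all be equal).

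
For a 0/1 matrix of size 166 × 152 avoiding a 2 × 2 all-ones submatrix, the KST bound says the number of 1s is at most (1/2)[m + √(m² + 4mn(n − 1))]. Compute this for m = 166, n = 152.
z(166, 152; 2, 2) ≤ (1/2)[166 + √(166² + 4·166·152·151)] = (1/2)[166 + √15267684] = 2036.6942

Kővári–Sós–Turán: let r_1, ..., r_166 be the row sums and z = Σ r_i the total number of 1s. Each pair of columns can share at most one row with both entries 1 (else a 2×2 all-ones block appears), so Σ_i C(r_i, 2) ≤ C(152, 2) = 11476. By convexity Σ_i C(r_i, 2) ≥ 166·C(z/166, 2) = z(z − 166)/(2·166), giving z² − 166z − 166·152·151 ≤ 0 and hence z ≤ (1/2)[166 + √(27556 + 4·3810032)] = (1/2)[166 + √15267684] ≈ (1/2)(166 + 3907.3884) = 2036.6942.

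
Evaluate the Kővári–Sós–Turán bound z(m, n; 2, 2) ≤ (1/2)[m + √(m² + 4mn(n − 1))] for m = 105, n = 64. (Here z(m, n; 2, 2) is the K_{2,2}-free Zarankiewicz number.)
z(105, 64; 2, 2) ≤ (1/2)[105 + √(105² + 4·105·64·63)] = (1/2)[105 + √1704465] = 705.2758

Kővári–Sós–Turán: let r_1, ..., r_105 be the row sums and z = Σ r_i the total number of 1s. Each pair of columns can share at most one row with both entries 1 (else a 2×2 all-ones block appears), so Σ_i C(r_i, 2) ≤ C(64, 2) = 2016. By convexity Σ_i C(r_i, 2) ≥ 105·C(z/105, 2) = z(z − 105)/(2·105), giving z² − 105z − 105·64·63 ≤ 0 and hence z ≤ (1/2)[105 + √(11025 + 4·423360)] = (1/2)[105 + √1704465] ≈ (1/2)(105 + 1305.5516) = 705.2758.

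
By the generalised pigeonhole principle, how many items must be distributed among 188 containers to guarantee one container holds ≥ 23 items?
n = (23 − 1)·188 + 1 = 4137

By the generalised pigeonhole principle, to guarantee some box contains ≥ r objects we need more than (r − 1) · k objects total. Threshold: n = (r − 1) · k + 1. With r = 23 and k = 188: n = 22 · 188 + 1 = 4136 + 1 = 4137. For n = 4136 = 22 · 188, we can put exactly 22 objects in every box, avoiding 23 in any single one — so 4137 is tight.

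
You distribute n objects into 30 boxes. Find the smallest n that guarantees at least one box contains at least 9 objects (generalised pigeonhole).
n = (9 − 1)·30 + 1 = 241

By the generalised pigeonhole principle, to guarantee some box contains ≥ r objects we need more than (r − 1) · k objects total. Threshold: n = (r − 1) · k + 1. With r = 9 and k = 30: n = 8 · 30 + 1 = 240 + 1 = 241. For n = 240 = 8 · 30, we can put exactly 8 objects in every box, avoiding 9 in any single one — so 241 is tight.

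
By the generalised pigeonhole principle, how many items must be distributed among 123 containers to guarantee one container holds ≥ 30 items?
n = (30 − 1)·123 + 1 = 3568

By the generalised pigeonhole principle, to guarantee some box contains ≥ r objects we need more than (r − 1) · k objects total. Threshold: n = (r − 1) · k + 1. With r = 30 and k = 123: n = 29 · 123 + 1 = 3567 + 1 = 3568. For n = 3567 = 29 · 123, we can put exactly 29 objects in every box, avoiding 30 in any single one — so 3568 is tight.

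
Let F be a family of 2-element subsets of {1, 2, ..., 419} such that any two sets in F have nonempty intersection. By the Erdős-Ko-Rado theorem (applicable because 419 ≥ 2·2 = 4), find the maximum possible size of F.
max |F| = C(418, 1) = 418

The Erdős-Ko-Rado theorem states: for n ≥ 2k, an intersecting family of k-subsets of an n-element set has size at most C(n − 1, k − 1), with equality for 'star' families {A ⊆ [n] : |A| = k, i ∈ A} (fix an element i). For n = 419, k = 2: C(418, 1) = 418.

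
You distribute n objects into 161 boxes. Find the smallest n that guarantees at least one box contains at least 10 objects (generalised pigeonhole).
n = (10 − 1)·161 + 1 = 1450

By the generalised pigeonhole principle, to guarantee some box contains ≥ r objects we need more than (r − 1) · k objects total. Threshold: n = (r − 1) · k + 1. With r = 10 and k = 161: n = 9 · 161 + 1 = 1449 + 1 = 1450. For n = 1449 = 9 · 161, we can put exactly 9 objects in every box, avoiding 10 in any single one — so 1450 is tight.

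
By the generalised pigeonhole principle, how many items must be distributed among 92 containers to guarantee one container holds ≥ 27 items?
n = (27 − 1)·92 + 1 = 2393

By the generalised pigeonhole principle, to guarantee some box contains ≥ r objects we need more than (r − 1) · k objects total. Threshold: n = (r − 1) · k + 1. With r = 27 and k = 92: n = 26 · 92 + 1 = 2392 + 1 = 2393. For n = 2392 = 26 · 92, we can put exactly 26 objects in every box, avoiding 27 in any single one — so 2393 is tight.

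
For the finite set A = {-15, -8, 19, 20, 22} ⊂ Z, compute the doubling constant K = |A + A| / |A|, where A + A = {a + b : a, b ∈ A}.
K = |A + A| / |A| = 15/5 = 3

Enumerate A + A = {a + b : a, b ∈ A}. With |A| = 5, there are |A|^2 = 25 ordered sum pairs; collecting distinct values, A + A = {-30, -23, -16, 4, 5, 7, 11, 12, 14, 38, 39, 40, 41, 42, 44}, so |A + A| = 15. Thus K = 15/5 = 3. For comparison, the minimum possible |A + A| over all 5-element sets is 2·5 − 1 = 9 (so min K = 9/5), attained only by arithmetic progressions.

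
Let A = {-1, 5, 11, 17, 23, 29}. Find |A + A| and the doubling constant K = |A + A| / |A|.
K = |A + A| / |A| = 11/6

Enumerate A + A = {a + b : a, b ∈ A}. With |A| = 6, there are |A|^2 = 36 ordered sum pairs; collecting distinct values, A + A = {-2, 4, 10, 16, 22, 28, 34, 40, 46, 52, 58}, so |A + A| = 11. Thus K = 11/6. Here |A + A| = 2|A| − 1 = 11, the minimum possible — so K = 11/6 is minimal, which holds iff A is an arithmetic progression.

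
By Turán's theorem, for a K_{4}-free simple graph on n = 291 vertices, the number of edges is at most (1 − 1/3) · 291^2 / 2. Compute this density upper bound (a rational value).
Turán density bound = (2/3) · 291^2/2 = 28227

Turán's theorem: ex(n, K_{r+1}) is achieved by the complete r-partite Turán graph T(n, r) with parts as balanced as possible, and is at most (1 − 1/r) · n^2/2. For r = 3, n = 291: the density bound is (2/3) · 84681/2 = 28227. Since 3 ∣ 291, the Turán graph T(291, 3) has parts of equal size 97, and its edge count e(T(291, 3)) = 28227 attains the density bound exactly.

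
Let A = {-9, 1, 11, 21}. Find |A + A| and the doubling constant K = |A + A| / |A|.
K = |A + A| / |A| = 7/4

Enumerate A + A = {a + b : a, b ∈ A}. With |A| = 4, there are |A|^2 = 16 ordered sum pairs; collecting distinct values, A + A = {-18, -8, 2, 12, 22, 32, 42}, so |A + A| = 7. Thus K = 7/4. Here |A + A| = 2|A| − 1 = 7, the minimum possible — so K = 7/4 is minimal, which holds iff A is an arithmetic progression.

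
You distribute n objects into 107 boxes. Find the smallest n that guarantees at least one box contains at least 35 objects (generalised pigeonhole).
n = (35 − 1)·107 + 1 = 3639

By the generalised pigeonhole principle, to guarantee some box contains ≥ r objects we need more than (r − 1) · k objects total. Threshold: n = (r − 1) · k + 1. With r = 35 and k = 107: n = 34 · 107 + 1 = 3638 + 1 = 3639. For n = 3638 = 34 · 107, we can put exactly 34 objects in every box, avoiding 35 in any single one — so 3639 is tight.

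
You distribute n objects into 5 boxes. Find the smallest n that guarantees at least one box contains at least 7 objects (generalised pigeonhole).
n = (7 − 1)·5 + 1 = 31

By the generalised pigeonhole principle, to guarantee some box contains ≥ r objects we need more than (r − 1) · k objects total. Threshold: n = (r − 1) · k + 1. With r = 7 and k = 5: n = 6 · 5 + 1 = 30 + 1 = 31. For n = 30 = 6 · 5, we can put exactly 6 objects in every box, avoiding 7 in any single one — so 31 is tight.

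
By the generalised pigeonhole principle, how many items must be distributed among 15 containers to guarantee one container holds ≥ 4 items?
n = (4 − 1)·15 + 1 = 46

By the generalised pigeonhole principle, to guarantee some box contains ≥ r objects we need more than (r − 1) · k objects total. Threshold: n = (r − 1) · k + 1. With r = 4 and k = 15: n = 3 · 15 + 1 = 45 + 1 = 46. For n = 45 = 3 · 15, we can put exactly 3 objects in every box, avoiding 4 in any single one — so 46 is tight.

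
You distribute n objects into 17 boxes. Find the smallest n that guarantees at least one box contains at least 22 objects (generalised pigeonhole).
n = (22 − 1)·17 + 1 = 358

By the generalised pigeonhole principle, to guarantee some box contains ≥ r objects we need more than (r − 1) · k objects total. Threshold: n = (r − 1) · k + 1. With r = 22 and k = 17: n = 21 · 17 + 1 = 357 + 1 = 358. For n = 357 = 21 · 17, we can put exactly 21 objects in every box, avoiding 22 in any single one — so 358 is tight.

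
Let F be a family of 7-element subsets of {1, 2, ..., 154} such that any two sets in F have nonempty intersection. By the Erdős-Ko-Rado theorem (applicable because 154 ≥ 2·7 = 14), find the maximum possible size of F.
max |F| = C(153, 6) = 16133132940

Erdős-Ko-Rado (1961): when n ≥ 2k, max |F| = C(n−1, k−1). The bound is attained by the star {A : i ∈ A} for any fixed i ∈ [n]. Here C(154−1, 7−1) = C(153, 6) = 16133132940.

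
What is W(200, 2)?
W(200, 2) = 200 + 1 = 201

A 2-term AP is any pair of integers, so a monochromatic 2-AP exists iff some colour is used at least twice. With 200 colours, the colouring i ↦ i on {1, ..., 200} uses each colour once, avoiding any monochromatic pair, so W(200, 2) > 200. For {1, ..., 201}, pigeonhole forces two integers of the same colour, which form a monochromatic 2-AP. Hence W(200, 2) = 201.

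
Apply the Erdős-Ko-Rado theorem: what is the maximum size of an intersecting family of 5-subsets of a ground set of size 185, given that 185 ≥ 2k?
max |F| = C(184, 4) = 46217626

Erdős-Ko-Rado (1961): when n ≥ 2k, max |F| = C(n−1, k−1). The bound is attained by the star {A : i ∈ A} for any fixed i ∈ [n]. Here C(185−1, 5−1) = C(184, 4) = 46217626.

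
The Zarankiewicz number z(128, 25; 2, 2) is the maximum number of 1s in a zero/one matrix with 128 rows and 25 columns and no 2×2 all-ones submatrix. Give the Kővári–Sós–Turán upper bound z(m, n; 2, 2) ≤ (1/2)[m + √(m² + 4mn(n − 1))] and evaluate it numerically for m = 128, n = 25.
z(128, 25; 2, 2) ≤ (1/2)[128 + √(128² + 4·128·25·24)] = (1/2)[128 + √323584] = 348.4222

Kővári–Sós–Turán: let r_1, ..., r_128 be the row sums and z = Σ r_i the total number of 1s. Each pair of columns can share at most one row with both entries 1 (else a 2×2 all-ones block appears), so Σ_i C(r_i, 2) ≤ C(25, 2) = 300. By convexity Σ_i C(r_i, 2) ≥ 128·C(z/128, 2) = z(z − 128)/(2·128), giving z² − 128z − 128·25·24 ≤ 0 and hence z ≤ (1/2)[128 + √(16384 + 4·76800)] = (1/2)[128 + √323584] ≈ (1/2)(128 + 568.8444) = 348.4222.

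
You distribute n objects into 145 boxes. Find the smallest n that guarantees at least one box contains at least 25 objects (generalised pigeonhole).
n = (25 − 1)·145 + 1 = 3481

By the generalised pigeonhole principle, to guarantee some box contains ≥ r objects we need more than (r − 1) · k objects total. Threshold: n = (r − 1) · k + 1. With r = 25 and k = 145: n = 24 · 145 + 1 = 3480 + 1 = 3481. For n = 3480 = 24 · 145, we can put exactly 24 objects in every box, avoiding 25 in any single one — so 3481 is tight.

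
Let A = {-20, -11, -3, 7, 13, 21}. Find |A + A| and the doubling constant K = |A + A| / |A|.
K = |A + A| / |A| = 20/6 = 10/3

Enumerate A + A = {a + b : a, b ∈ A}. With |A| = 6, there are |A|^2 = 36 ordered sum pairs; collecting distinct values, A + A = {-40, -31, -23, -22, -14, -13, -7, -6, -4, 1, 2, 4, 10, 14, 18, 20, 26, 28, 34, 42}, so |A + A| = 20. Thus K = 20/6 = 10/3. For comparison, the minimum possible |A + A| over all 6-element sets is 2·6 − 1 = 11 (so min K = 11/6), attained only by arithmetic progressions.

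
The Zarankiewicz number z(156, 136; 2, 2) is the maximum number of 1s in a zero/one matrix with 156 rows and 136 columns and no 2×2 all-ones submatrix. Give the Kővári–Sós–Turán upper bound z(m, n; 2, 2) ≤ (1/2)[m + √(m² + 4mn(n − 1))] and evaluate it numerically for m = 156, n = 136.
z(156, 136; 2, 2) ≤ (1/2)[156 + √(156² + 4·156·136·135)] = (1/2)[156 + √11480976] = 1772.1794

Kővári–Sós–Turán: let r_1, ..., r_156 be the row sums and z = Σ r_i the total number of 1s. Each pair of columns can share at most one row with both entries 1 (else a 2×2 all-ones block appears), so Σ_i C(r_i, 2) ≤ C(136, 2) = 9180. By convexity Σ_i C(r_i, 2) ≥ 156·C(z/156, 2) = z(z − 156)/(2·156), giving z² − 156z − 156·136·135 ≤ 0 and hence z ≤ (1/2)[156 + √(24336 + 4·2864160)] = (1/2)[156 + √11480976] ≈ (1/2)(156 + 3388.3589) = 1772.1794.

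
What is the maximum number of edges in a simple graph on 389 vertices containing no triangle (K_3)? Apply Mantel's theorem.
ex(389, K_3) = ⌊389^2/4⌋ = 37830

Mantel (1907): a triangle-free graph on n vertices has at most ⌊n^2/4⌋ edges, with equality for the complete bipartite graph K_{⌊n/2⌋, ⌈n/2⌉}. For n = 389: ⌊389^2/4⌋ = ⌊151321/4⌋ = 37830. The extremal graph is K_{194, 195}, which has 194·195 = 37830 edges.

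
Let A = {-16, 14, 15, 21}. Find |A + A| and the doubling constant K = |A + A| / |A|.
K = |A + A| / |A| = 10/4 = 5/2

Enumerate A + A = {a + b : a, b ∈ A}. With |A| = 4, there are |A|^2 = 16 ordered sum pairs; collecting distinct values, A + A = {-32, -2, -1, 5, 28, 29, 30, 35, 36, 42}, so |A + A| = 10. Thus K = 10/4 = 5/2. For comparison, the minimum possible |A + A| over all 4-element sets is 2·4 − 1 = 7 (so min K = 7/4), attained only by arithmetic progressions.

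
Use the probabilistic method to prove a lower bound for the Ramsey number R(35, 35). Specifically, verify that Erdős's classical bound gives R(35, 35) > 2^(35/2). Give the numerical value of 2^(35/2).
2^(35/2) = 185363.8; so R(35, 35) > 185363.8

Colour each edge of K_n uniformly at random with red/blue. The expected number of monochromatic K_35 is C(n, 35) · 2 · 2^(−C(35,2)). If C(n, 35) · 2^(1 − C(35,2)) < 1, then with positive probability no monochromatic K_35 exists, so R(35, 35) > n. The standard estimate C(n, 35) ≤ n^35/35! shows this inequality holds whenever n ≤ 2^(35/2) (since 35! · 2^(C(35,2) − 1) > 2^(35^2/2) ≥ n^35). Hence R(35, 35) > 2^(35/2) = 185363.8.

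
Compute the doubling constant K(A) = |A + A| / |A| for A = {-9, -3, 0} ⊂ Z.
K = |A + A| / |A| = 6/3 = 2

Enumerate A + A = {a + b : a, b ∈ A}. With |A| = 3, there are |A|^2 = 9 ordered sum pairs; collecting distinct values, A + A = {-18, -12, -9, -6, -3, 0}, so |A + A| = 6. Thus K = 6/3 = 2. For comparison, the minimum possible |A + A| over all 3-element sets is 2·3 − 1 = 5 (so min K = 5/3), attained only by arithmetic progressions.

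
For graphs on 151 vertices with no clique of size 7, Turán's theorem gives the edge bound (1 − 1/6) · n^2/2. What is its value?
Turán density bound = (5/6) · 151^2/2 = 114005/12 ≈ 9500.4167

Turán's theorem: ex(n, K_{r+1}) is achieved by the complete r-partite Turán graph T(n, r) with parts as balanced as possible, and is at most (1 − 1/r) · n^2/2. For r = 6, n = 151: the density bound is (5/6) · 22801/2 = 114005/12 ≈ 9500.4167. The integer-valued extremum is e(T(151, 6)) = 9500, which is strictly less than the density bound 114005/12 since 6 ∤ 151 (the parts of T(151, 6) cannot all be equal).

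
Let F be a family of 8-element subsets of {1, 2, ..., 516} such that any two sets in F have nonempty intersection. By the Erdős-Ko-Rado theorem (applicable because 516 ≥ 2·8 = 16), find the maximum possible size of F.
max |F| = C(515, 7) = 1829936401234560

The Erdős-Ko-Rado theorem states: for n ≥ 2k, an intersecting family of k-subsets of an n-element set has size at most C(n − 1, k − 1), with equality for 'star' families {A ⊆ [n] : |A| = k, i ∈ A} (fix an element i). For n = 516, k = 8: C(515, 7) = 1829936401234560.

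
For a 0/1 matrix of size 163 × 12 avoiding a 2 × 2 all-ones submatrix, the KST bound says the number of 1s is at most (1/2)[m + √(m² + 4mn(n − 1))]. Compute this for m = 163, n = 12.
z(163, 12; 2, 2) ≤ (1/2)[163 + √(163² + 4·163·12·11)] = (1/2)[163 + √112633] = 249.3042

Kővári–Sós–Turán: let r_1, ..., r_163 be the row sums and z = Σ r_i the total number of 1s. Each pair of columns can share at most one row with both entries 1 (else a 2×2 all-ones block appears), so Σ_i C(r_i, 2) ≤ C(12, 2) = 66. By convexity Σ_i C(r_i, 2) ≥ 163·C(z/163, 2) = z(z − 163)/(2·163), giving z² − 163z − 163·12·11 ≤ 0 and hence z ≤ (1/2)[163 + √(26569 + 4·21516)] = (1/2)[163 + √112633] ≈ (1/2)(163 + 335.6084) = 249.3042.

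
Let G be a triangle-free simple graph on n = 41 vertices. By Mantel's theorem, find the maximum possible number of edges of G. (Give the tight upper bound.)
ex(41, K_3) = ⌊41^2/4⌋ = 420

Mantel (1907): a triangle-free graph on n vertices has at most ⌊n^2/4⌋ edges, with equality for the complete bipartite graph K_{⌊n/2⌋, ⌈n/2⌉}. For n = 41: ⌊41^2/4⌋ = ⌊1681/4⌋ = 420. The extremal graph is K_{20, 21}, which has 20·21 = 420 edges.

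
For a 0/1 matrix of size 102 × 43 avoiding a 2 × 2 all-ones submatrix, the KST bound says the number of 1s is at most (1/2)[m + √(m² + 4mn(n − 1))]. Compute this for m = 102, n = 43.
z(102, 43; 2, 2) ≤ (1/2)[102 + √(102² + 4·102·43·42)] = (1/2)[102 + √747252] = 483.2187

Kővári–Sós–Turán: let r_1, ..., r_102 be the row sums and z = Σ r_i the total number of 1s. Each pair of columns can share at most one row with both entries 1 (else a 2×2 all-ones block appears), so Σ_i C(r_i, 2) ≤ C(43, 2) = 903. By convexity Σ_i C(r_i, 2) ≥ 102·C(z/102, 2) = z(z − 102)/(2·102), giving z² − 102z − 102·43·42 ≤ 0 and hence z ≤ (1/2)[102 + √(10404 + 4·184212)] = (1/2)[102 + √747252] ≈ (1/2)(102 + 864.4374) = 483.2187.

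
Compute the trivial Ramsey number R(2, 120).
R(2, 120) = 120

R(2, k) = k for all k ≥ 2: in a 2-colouring of K_k, either some edge is red (a red K_2) or all edges are blue (a blue K_k). And K_{119} coloured all-blue has no blue K_120, so R(2, 120) > 119. Hence R(2, 120) = 120.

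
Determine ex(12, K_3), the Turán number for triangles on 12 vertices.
ex(12, K_3) = ⌊12^2/4⌋ = 36

Mantel (1907): a triangle-free graph on n vertices has at most ⌊n^2/4⌋ edges, with equality for the complete bipartite graph K_{⌊n/2⌋, ⌈n/2⌉}. For n = 12: ⌊12^2/4⌋ = ⌊144/4⌋ = 36. The extremal graph is K_{6, 6}, which has 6·6 = 36 edges.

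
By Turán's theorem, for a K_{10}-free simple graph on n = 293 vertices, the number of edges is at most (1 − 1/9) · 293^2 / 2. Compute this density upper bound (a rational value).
Turán density bound = (8/9) · 293^2/2 = 343396/9 ≈ 38155.1111

Turán's theorem: ex(n, K_{r+1}) is achieved by the complete r-partite Turán graph T(n, r) with parts as balanced as possible, and is at most (1 − 1/r) · n^2/2. For r = 9, n = 293: the density bound is (8/9) · 85849/2 = 343396/9 ≈ 38155.1111. The integer-valued extremum is e(T(293, 9)) = 38154, which is strictly less than the density bound 343396/9 since 9 ∤ 293 (the parts of T(293, 9) cannot all be equal).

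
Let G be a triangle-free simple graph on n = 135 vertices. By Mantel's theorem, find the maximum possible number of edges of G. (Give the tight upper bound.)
ex(135, K_3) = ⌊135^2/4⌋ = 4556

Mantel (1907): a triangle-free graph on n vertices has at most ⌊n^2/4⌋ edges, with equality for the complete bipartite graph K_{⌊n/2⌋, ⌈n/2⌉}. For n = 135: ⌊135^2/4⌋ = ⌊18225/4⌋ = 4556. The extremal graph is K_{67, 68}, which has 67·68 = 4556 edges.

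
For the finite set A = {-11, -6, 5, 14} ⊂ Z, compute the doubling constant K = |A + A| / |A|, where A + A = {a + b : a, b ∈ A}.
K = |A + A| / |A| = 10/4 = 5/2

Enumerate A + A = {a + b : a, b ∈ A}. With |A| = 4, there are |A|^2 = 16 ordered sum pairs; collecting distinct values, A + A = {-22, -17, -12, -6, -1, 3, 8, 10, 19, 28}, so |A + A| = 10. Thus K = 10/4 = 5/2. For comparison, the minimum possible |A + A| over all 4-element sets is 2·4 − 1 = 7 (so min K = 7/4), attained only by arithmetic progressions.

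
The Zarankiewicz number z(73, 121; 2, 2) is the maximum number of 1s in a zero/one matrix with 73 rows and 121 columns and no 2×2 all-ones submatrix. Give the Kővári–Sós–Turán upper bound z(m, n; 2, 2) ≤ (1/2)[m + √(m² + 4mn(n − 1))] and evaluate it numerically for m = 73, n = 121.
z(73, 121; 2, 2) ≤ (1/2)[73 + √(73² + 4·73·121·120)] = (1/2)[73 + √4245169] = 1066.6904

Kővári–Sós–Turán: let r_1, ..., r_73 be the row sums and z = Σ r_i the total number of 1s. Each pair of columns can share at most one row with both entries 1 (else a 2×2 all-ones block appears), so Σ_i C(r_i, 2) ≤ C(121, 2) = 7260. By convexity Σ_i C(r_i, 2) ≥ 73·C(z/73, 2) = z(z − 73)/(2·73), giving z² − 73z − 73·121·120 ≤ 0 and hence z ≤ (1/2)[73 + √(5329 + 4·1059960)] = (1/2)[73 + √4245169] ≈ (1/2)(73 + 2060.3808) = 1066.6904.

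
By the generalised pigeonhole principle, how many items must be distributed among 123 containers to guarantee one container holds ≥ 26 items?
n = (26 − 1)·123 + 1 = 3076

By the generalised pigeonhole principle, to guarantee some box contains ≥ r objects we need more than (r − 1) · k objects total. Threshold: n = (r − 1) · k + 1. With r = 26 and k = 123: n = 25 · 123 + 1 = 3075 + 1 = 3076. For n = 3075 = 25 · 123, we can put exactly 25 objects in every box, avoiding 26 in any single one — so 3076 is tight.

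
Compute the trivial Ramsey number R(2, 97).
R(2, 97) = 97

R(2, k) = k for all k ≥ 2: in a 2-colouring of K_k, either some edge is red (a red K_2) or all edges are blue (a blue K_k). And K_{96} coloured all-blue has no blue K_97, so R(2, 97) > 96. Hence R(2, 97) = 97.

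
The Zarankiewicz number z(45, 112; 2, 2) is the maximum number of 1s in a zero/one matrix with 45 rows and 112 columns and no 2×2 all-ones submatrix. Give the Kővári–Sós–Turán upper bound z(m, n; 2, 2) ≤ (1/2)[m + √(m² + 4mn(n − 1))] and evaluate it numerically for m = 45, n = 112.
z(45, 112; 2, 2) ≤ (1/2)[45 + √(45² + 4·45·112·111)] = (1/2)[45 + √2239785] = 770.7956

Kővári–Sós–Turán: let r_1, ..., r_45 be the row sums and z = Σ r_i the total number of 1s. Each pair of columns can share at most one row with both entries 1 (else a 2×2 all-ones block appears), so Σ_i C(r_i, 2) ≤ C(112, 2) = 6216. By convexity Σ_i C(r_i, 2) ≥ 45·C(z/45, 2) = z(z − 45)/(2·45), giving z² − 45z − 45·112·111 ≤ 0 and hence z ≤ (1/2)[45 + √(2025 + 4·559440)] = (1/2)[45 + √2239785] ≈ (1/2)(45 + 1496.5911) = 770.7956.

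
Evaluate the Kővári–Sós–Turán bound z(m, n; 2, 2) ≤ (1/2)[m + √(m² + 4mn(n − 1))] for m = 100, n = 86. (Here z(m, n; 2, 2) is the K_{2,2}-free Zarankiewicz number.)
z(100, 86; 2, 2) ≤ (1/2)[100 + √(100² + 4·100·86·85)] = (1/2)[100 + √2934000] = 906.4461

Kővári–Sós–Turán: let r_1, ..., r_100 be the row sums and z = Σ r_i the total number of 1s. Each pair of columns can share at most one row with both entries 1 (else a 2×2 all-ones block appears), so Σ_i C(r_i, 2) ≤ C(86, 2) = 3655. By convexity Σ_i C(r_i, 2) ≥ 100·C(z/100, 2) = z(z − 100)/(2·100), giving z² − 100z − 100·86·85 ≤ 0 and hence z ≤ (1/2)[100 + √(10000 + 4·731000)] = (1/2)[100 + √2934000] ≈ (1/2)(100 + 1712.8923) = 906.4461.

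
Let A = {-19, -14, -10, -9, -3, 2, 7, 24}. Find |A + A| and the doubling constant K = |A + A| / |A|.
K = |A + A| / |A| = 29/8

Enumerate A + A = {a + b : a, b ∈ A}. With |A| = 8, there are |A|^2 = 64 ordered sum pairs; collecting distinct values, A + A = {-38, -33, -29, -28, -24, -23, -22, -20, -19, -18, -17, -13, -12, -8, -7, -6, -3, -2, -1, 4, 5, 9, 10, 14, 15, 21, 26, 31, 48}, so |A + A| = 29. Thus K = 29/8. For comparison, the minimum possible |A + A| over all 8-element sets is 2·8 − 1 = 15 (so min K = 15/8), attained only by arithmetic progressions.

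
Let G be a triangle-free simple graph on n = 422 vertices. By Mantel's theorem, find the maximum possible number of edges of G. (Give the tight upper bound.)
ex(422, K_3) = ⌊422^2/4⌋ = 44521

Mantel (1907): a triangle-free graph on n vertices has at most ⌊n^2/4⌋ edges, with equality for the complete bipartite graph K_{⌊n/2⌋, ⌈n/2⌉}. For n = 422: ⌊422^2/4⌋ = ⌊178084/4⌋ = 44521. The extremal graph is K_{211, 211}, which has 211·211 = 44521 edges.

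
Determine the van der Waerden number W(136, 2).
W(136, 2) = 136 + 1 = 137

A 2-term AP is any pair of integers, so a monochromatic 2-AP exists iff some colour is used at least twice. With 136 colours, the colouring i ↦ i on {1, ..., 136} uses each colour once, avoiding any monochromatic pair, so W(136, 2) > 136. For {1, ..., 137}, pigeonhole forces two integers of the same colour, which form a monochromatic 2-AP. Hence W(136, 2) = 137.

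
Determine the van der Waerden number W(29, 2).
W(29, 2) = 29 + 1 = 30

A 2-term AP is any pair of integers, so a monochromatic 2-AP exists iff some colour is used at least twice. With 29 colours, the colouring i ↦ i on {1, ..., 29} uses each colour once, avoiding any monochromatic pair, so W(29, 2) > 29. For {1, ..., 30}, pigeonhole forces two integers of the same colour, which form a monochromatic 2-AP. Hence W(29, 2) = 30.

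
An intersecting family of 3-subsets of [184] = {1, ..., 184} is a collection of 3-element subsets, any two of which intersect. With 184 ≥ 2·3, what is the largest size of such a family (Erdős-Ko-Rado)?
max |F| = C(183, 2) = 16653

The Erdős-Ko-Rado theorem states: for n ≥ 2k, an intersecting family of k-subsets of an n-element set has size at most C(n − 1, k − 1), with equality for 'star' families {A ⊆ [n] : |A| = k, i ∈ A} (fix an element i). For n = 184, k = 3: C(183, 2) = 16653.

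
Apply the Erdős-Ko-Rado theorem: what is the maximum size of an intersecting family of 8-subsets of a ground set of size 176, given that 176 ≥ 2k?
max |F| = C(175, 7) = 883208107275

Erdős-Ko-Rado (1961): when n ≥ 2k, max |F| = C(n−1, k−1). The bound is attained by the star {A : i ∈ A} for any fixed i ∈ [n]. Here C(176−1, 8−1) = C(175, 7) = 883208107275.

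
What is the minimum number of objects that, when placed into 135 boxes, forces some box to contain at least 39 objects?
n = (39 − 1)·135 + 1 = 5131

By the generalised pigeonhole principle, to guarantee some box contains ≥ r objects we need more than (r − 1) · k objects total. Threshold: n = (r − 1) · k + 1. With r = 39 and k = 135: n = 38 · 135 + 1 = 5130 + 1 = 5131. For n = 5130 = 38 · 135, we can put exactly 38 objects in every box, avoiding 39 in any single one — so 5131 is tight.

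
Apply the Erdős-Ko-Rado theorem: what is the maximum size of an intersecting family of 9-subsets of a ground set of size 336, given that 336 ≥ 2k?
max |F| = C(335, 8) = 3616302427765995

Erdős-Ko-Rado (1961): when n ≥ 2k, max |F| = C(n−1, k−1). The bound is attained by the star {A : i ∈ A} for any fixed i ∈ [n]. Here C(336−1, 9−1) = C(335, 8) = 3616302427765995.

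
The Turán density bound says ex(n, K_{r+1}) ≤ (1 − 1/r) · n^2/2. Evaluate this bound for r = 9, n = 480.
Turán density bound = (8/9) · 480^2/2 = 102400

Turán's theorem: ex(n, K_{r+1}) is achieved by the complete r-partite Turán graph T(n, r) with parts as balanced as possible, and is at most (1 − 1/r) · n^2/2. For r = 9, n = 480: the density bound is (8/9) · 230400/2 = 102400. The integer-valued extremum is e(T(480, 9)) = 102399, which is strictly less than the density bound 102400 since 9 ∤ 480 (the parts of T(480, 9) cannot all be equal).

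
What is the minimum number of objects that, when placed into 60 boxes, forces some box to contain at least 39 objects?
n = (39 − 1)·60 + 1 = 2281

By the generalised pigeonhole principle, to guarantee some box contains ≥ r objects we need more than (r − 1) · k objects total. Threshold: n = (r − 1) · k + 1. With r = 39 and k = 60: n = 38 · 60 + 1 = 2280 + 1 = 2281. For n = 2280 = 38 · 60, we can put exactly 38 objects in every box, avoiding 39 in any single one — so 2281 is tight.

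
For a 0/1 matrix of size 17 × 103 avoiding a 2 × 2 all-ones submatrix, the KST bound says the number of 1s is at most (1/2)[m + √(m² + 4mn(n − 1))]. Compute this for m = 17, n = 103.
z(17, 103; 2, 2) ≤ (1/2)[17 + √(17² + 4·17·103·102)] = (1/2)[17 + √714697] = 431.1988

Kővári–Sós–Turán: let r_1, ..., r_17 be the row sums and z = Σ r_i the total number of 1s. Each pair of columns can share at most one row with both entries 1 (else a 2×2 all-ones block appears), so Σ_i C(r_i, 2) ≤ C(103, 2) = 5253. By convexity Σ_i C(r_i, 2) ≥ 17·C(z/17, 2) = z(z − 17)/(2·17), giving z² − 17z − 17·103·102 ≤ 0 and hence z ≤ (1/2)[17 + √(289 + 4·178602)] = (1/2)[17 + √714697] ≈ (1/2)(17 + 845.3975) = 431.1988.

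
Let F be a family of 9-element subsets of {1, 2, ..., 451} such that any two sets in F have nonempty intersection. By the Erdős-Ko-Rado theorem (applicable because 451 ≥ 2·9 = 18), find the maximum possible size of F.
max |F| = C(450, 8) = 39174677916258600

Erdős-Ko-Rado (1961): when n ≥ 2k, max |F| = C(n−1, k−1). The bound is attained by the star {A : i ∈ A} for any fixed i ∈ [n]. Here C(451−1, 9−1) = C(450, 8) = 39174677916258600.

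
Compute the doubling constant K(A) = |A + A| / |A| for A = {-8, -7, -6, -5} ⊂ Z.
K = |A + A| / |A| = 7/4

Enumerate A + A = {a + b : a, b ∈ A}. With |A| = 4, there are |A|^2 = 16 ordered sum pairs; collecting distinct values, A + A = {-16, -15, -14, -13, -12, -11, -10}, so |A + A| = 7. Thus K = 7/4. Here |A + A| = 2|A| − 1 = 7, the minimum possible — so K = 7/4 is minimal, which holds iff A is an arithmetic progression.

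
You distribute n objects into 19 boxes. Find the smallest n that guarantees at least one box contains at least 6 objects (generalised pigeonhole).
n = (6 − 1)·19 + 1 = 96

By the generalised pigeonhole principle, to guarantee some box contains ≥ r objects we need more than (r − 1) · k objects total. Threshold: n = (r − 1) · k + 1. With r = 6 and k = 19: n = 5 · 19 + 1 = 95 + 1 = 96. For n = 95 = 5 · 19, we can put exactly 5 objects in every box, avoiding 6 in any single one — so 96 is tight.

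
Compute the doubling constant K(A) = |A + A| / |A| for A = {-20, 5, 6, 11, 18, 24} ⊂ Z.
K = |A + A| / |A| = 20/6 = 10/3

Enumerate A + A = {a + b : a, b ∈ A}. With |A| = 6, there are |A|^2 = 36 ordered sum pairs; collecting distinct values, A + A = {-40, -15, -14, -9, -2, 4, 10, 11, 12, 16, 17, 22, 23, 24, 29, 30, 35, 36, 42, 48}, so |A + A| = 20. Thus K = 20/6 = 10/3. For comparison, the minimum possible |A + A| over all 6-element sets is 2·6 − 1 = 11 (so min K = 11/6), attained only by arithmetic progressions.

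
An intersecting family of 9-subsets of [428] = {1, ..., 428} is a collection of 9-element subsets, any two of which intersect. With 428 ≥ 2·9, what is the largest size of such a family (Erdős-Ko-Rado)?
max |F| = C(427, 8) = 25659958042163025

Erdős-Ko-Rado (1961): when n ≥ 2k, max |F| = C(n−1, k−1). The bound is attained by the star {A : i ∈ A} for any fixed i ∈ [n]. Here C(428−1, 9−1) = C(427, 8) = 25659958042163025.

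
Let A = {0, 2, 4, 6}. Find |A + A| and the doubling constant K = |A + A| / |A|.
K = |A + A| / |A| = 7/4

Enumerate A + A = {a + b : a, b ∈ A}. With |A| = 4, there are |A|^2 = 16 ordered sum pairs; collecting distinct values, A + A = {0, 2, 4, 6, 8, 10, 12}, so |A + A| = 7. Thus K = 7/4. Here |A + A| = 2|A| − 1 = 7, the minimum possible — so K = 7/4 is minimal, which holds iff A is an arithmetic progression.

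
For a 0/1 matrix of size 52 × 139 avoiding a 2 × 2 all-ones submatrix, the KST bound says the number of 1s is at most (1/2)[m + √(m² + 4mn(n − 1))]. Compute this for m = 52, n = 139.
z(52, 139; 2, 2) ≤ (1/2)[52 + √(52² + 4·52·139·138)] = (1/2)[52 + √3992560] = 1025.0696

Kővári–Sós–Turán: let r_1, ..., r_52 be the row sums and z = Σ r_i the total number of 1s. Each pair of columns can share at most one row with both entries 1 (else a 2×2 all-ones block appears), so Σ_i C(r_i, 2) ≤ C(139, 2) = 9591. By convexity Σ_i C(r_i, 2) ≥ 52·C(z/52, 2) = z(z − 52)/(2·52), giving z² − 52z − 52·139·138 ≤ 0 and hence z ≤ (1/2)[52 + √(2704 + 4·997464)] = (1/2)[52 + √3992560] ≈ (1/2)(52 + 1998.1391) = 1025.0696.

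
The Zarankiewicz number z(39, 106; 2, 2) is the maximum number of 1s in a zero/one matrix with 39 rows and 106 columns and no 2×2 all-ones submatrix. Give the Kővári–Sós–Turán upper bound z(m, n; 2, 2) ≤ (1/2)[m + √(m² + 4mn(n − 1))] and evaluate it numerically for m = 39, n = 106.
z(39, 106; 2, 2) ≤ (1/2)[39 + √(39² + 4·39·106·105)] = (1/2)[39 + √1737801] = 678.6284

Kővári–Sós–Turán: let r_1, ..., r_39 be the row sums and z = Σ r_i the total number of 1s. Each pair of columns can share at most one row with both entries 1 (else a 2×2 all-ones block appears), so Σ_i C(r_i, 2) ≤ C(106, 2) = 5565. By convexity Σ_i C(r_i, 2) ≥ 39·C(z/39, 2) = z(z − 39)/(2·39), giving z² − 39z − 39·106·105 ≤ 0 and hence z ≤ (1/2)[39 + √(1521 + 4·434070)] = (1/2)[39 + √1737801] ≈ (1/2)(39 + 1318.2568) = 678.6284.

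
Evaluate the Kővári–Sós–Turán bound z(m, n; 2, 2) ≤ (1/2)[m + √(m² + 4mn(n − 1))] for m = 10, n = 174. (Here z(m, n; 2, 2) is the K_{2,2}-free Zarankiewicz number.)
z(10, 174; 2, 2) ≤ (1/2)[10 + √(10² + 4·10·174·173)] = (1/2)[10 + √1204180] = 553.6757

Kővári–Sós–Turán: let r_1, ..., r_10 be the row sums and z = Σ r_i the total number of 1s. Each pair of columns can share at most one row with both entries 1 (else a 2×2 all-ones block appears), so Σ_i C(r_i, 2) ≤ C(174, 2) = 15051. By convexity Σ_i C(r_i, 2) ≥ 10·C(z/10, 2) = z(z − 10)/(2·10), giving z² − 10z − 10·174·173 ≤ 0 and hence z ≤ (1/2)[10 + √(100 + 4·301020)] = (1/2)[10 + √1204180] ≈ (1/2)(10 + 1097.3514) = 553.6757.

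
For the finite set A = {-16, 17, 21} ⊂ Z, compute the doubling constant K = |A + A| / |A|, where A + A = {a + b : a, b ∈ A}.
K = |A + A| / |A| = 6/3 = 2

Enumerate A + A = {a + b : a, b ∈ A}. With |A| = 3, there are |A|^2 = 9 ordered sum pairs; collecting distinct values, A + A = {-32, 1, 5, 34, 38, 42}, so |A + A| = 6. Thus K = 6/3 = 2. For comparison, the minimum possible |A + A| over all 3-element sets is 2·3 − 1 = 5 (so min K = 5/3), attained only by arithmetic progressions.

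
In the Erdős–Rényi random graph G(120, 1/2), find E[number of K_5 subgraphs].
E[# K_5] = C(120, 5) · (1/2)^C(5, 2) = 190578024 / 2^10 = 23822253/128 = 186111.3515625

For each 5-subset S of vertices (there are C(120, 5) = 190578024 such S), let X_S = 1 if S induces a K_5 (all C(5, 2) = 10 edges present). Then P(X_S = 1) = (1/2)^10 = 1/1024. By linearity of expectation, E[# K_5] = C(120, 5) · (1/2)^10 = 190578024 / 1024 = 23822253/128 = 186111.3515625.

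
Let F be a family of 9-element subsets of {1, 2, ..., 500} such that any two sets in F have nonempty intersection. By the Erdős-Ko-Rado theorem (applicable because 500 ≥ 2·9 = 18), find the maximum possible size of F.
max |F| = C(499, 8) = 90113861475235026

Erdős-Ko-Rado (1961): when n ≥ 2k, max |F| = C(n−1, k−1). The bound is attained by the star {A : i ∈ A} for any fixed i ∈ [n]. Here C(500−1, 9−1) = C(499, 8) = 90113861475235026.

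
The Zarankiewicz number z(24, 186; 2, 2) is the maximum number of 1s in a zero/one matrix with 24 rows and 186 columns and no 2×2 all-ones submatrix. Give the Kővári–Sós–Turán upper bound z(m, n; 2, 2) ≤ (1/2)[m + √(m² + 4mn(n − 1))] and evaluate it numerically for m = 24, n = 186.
z(24, 186; 2, 2) ≤ (1/2)[24 + √(24² + 4·24·186·185)] = (1/2)[24 + √3303936] = 920.8366

Kővári–Sós–Turán: let r_1, ..., r_24 be the row sums and z = Σ r_i the total number of 1s. Each pair of columns can share at most one row with both entries 1 (else a 2×2 all-ones block appears), so Σ_i C(r_i, 2) ≤ C(186, 2) = 17205. By convexity Σ_i C(r_i, 2) ≥ 24·C(z/24, 2) = z(z − 24)/(2·24), giving z² − 24z − 24·186·185 ≤ 0 and hence z ≤ (1/2)[24 + √(576 + 4·825840)] = (1/2)[24 + √3303936] ≈ (1/2)(24 + 1817.6732) = 920.8366.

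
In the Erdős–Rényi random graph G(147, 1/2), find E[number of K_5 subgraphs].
E[# K_5] = C(147, 5) · (1/2)^C(5, 2) = 534017484 / 2^10 = 133504371/256 ≈ 521501.449219

For each 5-subset S of vertices (there are C(147, 5) = 534017484 such S), let X_S = 1 if S induces a K_5 (all C(5, 2) = 10 edges present). Then P(X_S = 1) = (1/2)^10 = 1/1024. By linearity of expectation, E[# K_5] = C(147, 5) · (1/2)^10 = 534017484 / 1024 = 133504371/256 ≈ 521501.449219.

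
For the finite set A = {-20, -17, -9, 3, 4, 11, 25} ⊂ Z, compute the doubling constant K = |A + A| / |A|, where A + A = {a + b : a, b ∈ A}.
K = |A + A| / |A| = 26/7

Enumerate A + A = {a + b : a, b ∈ A}. With |A| = 7, there are |A|^2 = 49 ordered sum pairs; collecting distinct values, A + A = {-40, -37, -34, -29, -26, -18, -17, -16, -14, -13, -9, -6, -5, 2, 5, 6, 7, 8, 14, 15, 16, 22, 28, 29, 36, 50}, so |A + A| = 26. Thus K = 26/7. For comparison, the minimum possible |A + A| over all 7-element sets is 2·7 − 1 = 13 (so min K = 13/7), attained only by arithmetic progressions.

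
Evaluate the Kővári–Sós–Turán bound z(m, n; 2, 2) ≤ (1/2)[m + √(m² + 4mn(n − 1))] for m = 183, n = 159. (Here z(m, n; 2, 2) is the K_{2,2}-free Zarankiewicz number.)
z(183, 159; 2, 2) ≤ (1/2)[183 + √(183² + 4·183·159·158)] = (1/2)[183 + √18422793] = 2237.5891

Kővári–Sós–Turán: let r_1, ..., r_183 be the row sums and z = Σ r_i the total number of 1s. Each pair of columns can share at most one row with both entries 1 (else a 2×2 all-ones block appears), so Σ_i C(r_i, 2) ≤ C(159, 2) = 12561. By convexity Σ_i C(r_i, 2) ≥ 183·C(z/183, 2) = z(z − 183)/(2·183), giving z² − 183z − 183·159·158 ≤ 0 and hence z ≤ (1/2)[183 + √(33489 + 4·4597326)] = (1/2)[183 + √18422793] ≈ (1/2)(183 + 4292.1781) = 2237.5891.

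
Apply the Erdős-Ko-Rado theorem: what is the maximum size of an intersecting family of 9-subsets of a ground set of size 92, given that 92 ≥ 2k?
max |F| = C(91, 8) = 84986896995

Erdős-Ko-Rado (1961): when n ≥ 2k, max |F| = C(n−1, k−1). The bound is attained by the star {A : i ∈ A} for any fixed i ∈ [n]. Here C(92−1, 9−1) = C(91, 8) = 84986896995.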